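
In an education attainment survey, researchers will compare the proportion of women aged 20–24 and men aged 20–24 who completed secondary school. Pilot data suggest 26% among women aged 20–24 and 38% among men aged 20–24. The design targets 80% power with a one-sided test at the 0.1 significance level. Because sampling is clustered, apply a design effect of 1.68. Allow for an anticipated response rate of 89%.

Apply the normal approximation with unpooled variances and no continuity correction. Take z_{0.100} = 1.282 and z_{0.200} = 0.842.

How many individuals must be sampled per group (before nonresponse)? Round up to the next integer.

n = (z_α + z_β)² · [p₁(1−p₁) + p₂(1−p₂)] / (p₁ − p₂)²
  = (1.282 + 0.842)² · (0.26·0.74 + 0.38·0.62) / (-0.12)²
  = (2.124)² · (0.1924 + 0.2356) / 0.0144
  = 4.5114 · 0.4280 / 0.0144
  = 134.09
Design effect: 1.68 × 134.09 = 225.27.
Adjust for 89% response: 225.27 / 0.89 = 253.11.
Round up → n = 254 per group.

n = 254 per group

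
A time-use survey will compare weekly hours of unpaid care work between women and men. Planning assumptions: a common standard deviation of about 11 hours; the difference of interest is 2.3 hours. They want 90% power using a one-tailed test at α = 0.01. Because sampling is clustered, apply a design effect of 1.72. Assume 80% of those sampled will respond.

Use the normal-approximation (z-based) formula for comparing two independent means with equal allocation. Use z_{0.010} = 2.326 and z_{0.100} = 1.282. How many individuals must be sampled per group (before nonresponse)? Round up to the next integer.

n = (z_α + z_β)² · (σ₁² + σ₂²) / δ²
  = (2.326 + 1.282)² · (2·11² = 242) / 2.3²
  = 13.0177 · 242 / 5.29
  = 595.52
Design effect: 1.72 × 595.52 = 1024.29.
Adjust for 80% response: 1024.29 / 0.80 = 1280.36.
Round up → n = 1281 per group.

n = 1281 per group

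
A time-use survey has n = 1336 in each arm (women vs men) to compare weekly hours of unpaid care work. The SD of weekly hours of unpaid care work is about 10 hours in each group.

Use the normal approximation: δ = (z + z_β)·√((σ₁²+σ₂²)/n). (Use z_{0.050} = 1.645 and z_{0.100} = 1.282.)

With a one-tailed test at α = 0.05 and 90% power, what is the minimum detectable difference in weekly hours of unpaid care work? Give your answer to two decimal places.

δ = (z_α + z_β) · √((σ₁²+σ₂²)/n)
  = (1.645 + 1.282) · √(200/1336)
  = 2.927 · √0.1497
  = 2.927 · 0.3869
  = 1.1325

Minimum detectable difference ≈ 1.13 hours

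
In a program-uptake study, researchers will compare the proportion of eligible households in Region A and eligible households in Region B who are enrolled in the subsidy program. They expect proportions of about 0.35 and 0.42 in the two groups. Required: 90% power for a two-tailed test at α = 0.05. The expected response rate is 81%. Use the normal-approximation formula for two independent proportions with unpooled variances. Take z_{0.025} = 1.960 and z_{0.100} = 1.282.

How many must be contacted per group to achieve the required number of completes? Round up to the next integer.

n = (z_{α/2} + z_β)² · [p₁(1−p₁) + p₂(1−p₂)] / (p₁ − p₂)²
  = (1.960 + 1.282)² · (0.35·0.65 + 0.42·0.58) / (-0.07)²
  = (3.242)² · (0.2275 + 0.2436) / 0.0049
  = 10.5106 · 0.4711 / 0.0049
  = 1010.52
Adjust for 81% response: 1010.52 / 0.81 = 1247.55.
Round up → n = 1248 per group.

n = 1248 per group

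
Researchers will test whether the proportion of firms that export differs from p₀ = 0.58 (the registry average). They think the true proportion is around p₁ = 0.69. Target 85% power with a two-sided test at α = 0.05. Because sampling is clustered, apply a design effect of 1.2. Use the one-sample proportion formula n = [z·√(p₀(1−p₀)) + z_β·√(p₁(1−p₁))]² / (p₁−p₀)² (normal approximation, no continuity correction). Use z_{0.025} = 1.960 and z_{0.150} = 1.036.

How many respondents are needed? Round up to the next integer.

n = 208

n = [z_{α/2}·√(p₀q₀) + z_β·√(p₁q₁)]² / (p₁ − p₀)²
  = [1.960·√(0.58·0.42) + 1.036·√(0.69·0.31)]² / (0.11)²
  = [1.960·0.4936 + 1.036·0.4625]² / 0.0121
  = [1.4465]² / 0.0121
  = 172.93
Design effect: 1.2 × 172.93 = 207.51.
Round up → n = 208.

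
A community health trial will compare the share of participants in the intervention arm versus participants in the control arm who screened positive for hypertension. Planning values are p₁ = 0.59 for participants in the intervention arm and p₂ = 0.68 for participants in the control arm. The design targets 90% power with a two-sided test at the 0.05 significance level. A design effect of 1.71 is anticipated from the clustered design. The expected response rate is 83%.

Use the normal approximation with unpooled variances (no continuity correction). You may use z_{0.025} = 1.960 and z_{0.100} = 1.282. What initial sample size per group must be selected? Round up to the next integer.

n = (z_{α/2} + z_β)² · [p₁(1−p₁) + p₂(1−p₂)] / (p₁ − p₂)²
  = (1.960 + 1.282)² · (0.59·0.41 + 0.68·0.32) / (-0.09)²
  = (3.242)² · (0.2419 + 0.2176) / 0.0081
  = 10.5106 · 0.4595 / 0.0081
  = 596.25
Design effect: 1.71 × 596.25 = 1019.58.
Adjust for 83% response: 1019.58 / 0.83 = 1228.41.
Round up → n = 1229 per group.

n = 1229 per group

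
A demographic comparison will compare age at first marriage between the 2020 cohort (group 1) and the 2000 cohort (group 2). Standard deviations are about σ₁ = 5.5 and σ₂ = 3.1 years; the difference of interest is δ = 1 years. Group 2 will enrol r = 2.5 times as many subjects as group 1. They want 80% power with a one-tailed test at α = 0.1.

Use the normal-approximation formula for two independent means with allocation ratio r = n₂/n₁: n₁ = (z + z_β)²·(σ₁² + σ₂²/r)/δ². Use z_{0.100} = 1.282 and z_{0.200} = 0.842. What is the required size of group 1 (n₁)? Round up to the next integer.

n₁ = (z_α + z_β)² · (σ₁² + σ₂²/r) / δ²
   = (1.282 + 0.842)² · (5.5² + 3.1²/2.5) / 1²
   = 4.5114 · (30.25 + 3.844) / 1
   = 4.5114 · 34.094 / 1
   = 153.81
Round up → n₁ = 154; n₂ = r·n₁ = 2.5 × 154 = 385.

n₁ = 154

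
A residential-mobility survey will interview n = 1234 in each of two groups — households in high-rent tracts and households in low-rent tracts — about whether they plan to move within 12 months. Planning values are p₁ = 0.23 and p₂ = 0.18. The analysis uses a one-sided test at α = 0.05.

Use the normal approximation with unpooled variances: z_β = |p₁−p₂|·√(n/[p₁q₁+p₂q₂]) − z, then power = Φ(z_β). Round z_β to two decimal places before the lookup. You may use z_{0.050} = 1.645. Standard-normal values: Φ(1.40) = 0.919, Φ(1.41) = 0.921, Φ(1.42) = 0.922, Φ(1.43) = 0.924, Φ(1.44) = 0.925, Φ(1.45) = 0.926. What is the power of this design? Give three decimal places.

z_β = |p₁−p₂|·√(n/[p₁q₁+p₂q₂]) − z_α
    = 0.05 · √(1234/0.3247) − 1.645
    = 0.05 · 61.6476 − 1.645
    = 3.0824 − 1.645 = 1.4374 → 1.44
Power = Φ(1.44) = 0.925.

Power ≈ 0.925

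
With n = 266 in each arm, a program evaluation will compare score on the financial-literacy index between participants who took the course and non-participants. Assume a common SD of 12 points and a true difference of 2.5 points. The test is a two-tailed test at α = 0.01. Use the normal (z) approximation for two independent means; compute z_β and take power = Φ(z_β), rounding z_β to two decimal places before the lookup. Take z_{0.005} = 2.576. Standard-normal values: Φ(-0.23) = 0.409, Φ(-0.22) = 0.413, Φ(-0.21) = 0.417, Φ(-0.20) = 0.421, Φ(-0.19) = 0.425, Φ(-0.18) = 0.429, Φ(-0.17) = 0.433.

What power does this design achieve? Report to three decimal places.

Power ≈ 0.433

z_β = δ·√(n/(σ₁²+σ₂²)) − z_{α/2}
    = 2.5 · √(266/288) − 2.576
    = 2.5 · 0.96105 − 2.576
    = 2.4026 − 2.576 = -0.1734 → -0.17
Power = Φ(-0.17) = 0.433.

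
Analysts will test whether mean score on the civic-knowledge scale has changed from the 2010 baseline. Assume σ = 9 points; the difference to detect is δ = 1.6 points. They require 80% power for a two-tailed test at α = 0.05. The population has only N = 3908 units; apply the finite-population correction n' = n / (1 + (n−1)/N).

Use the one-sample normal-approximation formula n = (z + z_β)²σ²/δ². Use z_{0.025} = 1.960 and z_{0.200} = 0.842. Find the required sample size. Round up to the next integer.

n = (z_{α/2} + z_β)² · σ² / δ²
  = (1.960 + 0.842)² · 9² / 1.6²
  = 7.8512 · 81 / 2.56
  = 248.42
Finite-population correction (N = 3908): 248.42 / (1 + (248.42 − 1)/3908) = 233.63.
Round up → n = 234.

n = 234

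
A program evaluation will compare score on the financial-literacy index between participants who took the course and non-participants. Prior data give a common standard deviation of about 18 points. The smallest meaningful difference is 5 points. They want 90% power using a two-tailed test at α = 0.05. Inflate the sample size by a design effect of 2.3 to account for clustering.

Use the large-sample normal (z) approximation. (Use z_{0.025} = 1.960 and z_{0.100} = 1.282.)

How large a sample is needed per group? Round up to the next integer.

n = 627 per group

n = (z_{α/2} + z_β)² · (σ₁² + σ₂²) / δ²
  = (1.960 + 1.282)² · (2·18² = 648) / 5²
  = 10.5106 · 648 / 25
  = 272.43
Design effect: 2.3 × 272.43 = 626.60.
Round up → n = 627 per group.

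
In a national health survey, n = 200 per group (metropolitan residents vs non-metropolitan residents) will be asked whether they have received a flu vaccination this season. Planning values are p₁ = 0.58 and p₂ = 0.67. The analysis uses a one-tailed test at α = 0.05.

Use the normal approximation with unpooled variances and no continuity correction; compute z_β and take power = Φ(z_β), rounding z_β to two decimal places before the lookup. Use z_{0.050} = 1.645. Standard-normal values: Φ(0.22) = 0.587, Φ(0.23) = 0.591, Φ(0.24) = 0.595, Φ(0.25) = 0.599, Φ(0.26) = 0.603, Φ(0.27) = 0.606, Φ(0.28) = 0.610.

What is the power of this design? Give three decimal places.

z_β = |p₁−p₂|·√(n/[p₁q₁+p₂q₂]) − z_α
    = 0.09 · √(200/0.4647) − 1.645
    = 0.09 · 20.7457 − 1.645
    = 1.8671 − 1.645 = 0.2221 → 0.22
Power = Φ(0.22) = 0.587.

Power ≈ 0.587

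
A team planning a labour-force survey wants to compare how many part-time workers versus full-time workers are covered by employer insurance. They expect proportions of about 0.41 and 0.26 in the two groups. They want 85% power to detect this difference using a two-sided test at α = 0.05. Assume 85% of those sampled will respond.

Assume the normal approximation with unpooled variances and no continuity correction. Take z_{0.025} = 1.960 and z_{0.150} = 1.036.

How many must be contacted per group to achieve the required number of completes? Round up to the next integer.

n = 204 per group

n = (z_{α/2} + z_β)² · [p₁(1−p₁) + p₂(1−p₂)] / (p₁ − p₂)²
  = (1.960 + 1.036)² · (0.41·0.59 + 0.26·0.74) / (0.15)²
  = (2.996)² · (0.2419 + 0.1924) / 0.0225
  = 8.9760 · 0.4343 / 0.0225
  = 173.26
Adjust for 85% response: 173.26 / 0.85 = 203.83.
Round up → n = 204 per group.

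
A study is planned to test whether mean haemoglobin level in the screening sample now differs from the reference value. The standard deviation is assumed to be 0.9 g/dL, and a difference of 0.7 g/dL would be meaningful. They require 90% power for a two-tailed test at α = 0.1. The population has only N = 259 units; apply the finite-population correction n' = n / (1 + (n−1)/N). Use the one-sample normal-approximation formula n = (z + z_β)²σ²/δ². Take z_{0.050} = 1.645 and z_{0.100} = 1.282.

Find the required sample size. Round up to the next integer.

n = 14

n = (z_{α/2} + z_β)² · σ² / δ²
  = (1.645 + 1.282)² · 0.9² / 0.7²
  = 8.5673 · 0.81 / 0.49
  = 14.16
Finite-population correction (N = 259): 14.16 / (1 + (14.16 − 1)/259) = 13.48.
Round up → n = 14.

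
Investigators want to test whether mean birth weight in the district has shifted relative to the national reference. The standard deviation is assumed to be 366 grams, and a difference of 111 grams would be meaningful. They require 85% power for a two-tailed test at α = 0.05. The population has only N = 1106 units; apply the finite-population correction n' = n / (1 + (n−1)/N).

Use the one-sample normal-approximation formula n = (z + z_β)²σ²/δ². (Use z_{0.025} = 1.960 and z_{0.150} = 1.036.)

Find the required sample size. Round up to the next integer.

n = 90

n = (z_{α/2} + z_β)² · σ² / δ²
  = (1.960 + 1.036)² · 366² / 111²
  = 8.9760 · 133956 / 12321
  = 97.59
Finite-population correction (N = 1106): 97.59 / (1 + (97.59 − 1)/1106) = 89.75.
Round up → n = 90.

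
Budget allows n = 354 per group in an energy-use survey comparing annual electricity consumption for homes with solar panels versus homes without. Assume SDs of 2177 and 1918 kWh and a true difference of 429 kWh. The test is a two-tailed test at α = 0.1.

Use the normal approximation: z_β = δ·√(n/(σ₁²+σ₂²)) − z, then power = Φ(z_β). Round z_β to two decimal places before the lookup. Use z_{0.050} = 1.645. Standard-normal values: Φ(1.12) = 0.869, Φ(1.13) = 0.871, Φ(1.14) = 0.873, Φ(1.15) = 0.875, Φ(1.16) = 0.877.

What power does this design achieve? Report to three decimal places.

Power ≈ 0.873

z_β = δ·√(n/(σ₁²+σ₂²)) − z_{α/2}
    = 429 · √(354/8418053) − 1.645
    = 429 · 0.00648 − 1.645
    = 2.7820 − 1.645 = 1.1370 → 1.14
Power = Φ(1.14) = 0.873.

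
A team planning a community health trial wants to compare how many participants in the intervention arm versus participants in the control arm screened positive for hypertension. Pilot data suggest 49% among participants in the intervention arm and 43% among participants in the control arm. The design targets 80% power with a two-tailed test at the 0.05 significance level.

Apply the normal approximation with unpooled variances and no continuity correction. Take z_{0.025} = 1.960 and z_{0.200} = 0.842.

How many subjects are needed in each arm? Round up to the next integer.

n = 1080 per group

n = (z_{α/2} + z_β)² · [p₁(1−p₁) + p₂(1−p₂)] / (p₁ − p₂)²
  = (1.960 + 0.842)² · (0.49·0.51 + 0.43·0.57) / (0.06)²
  = (2.802)² · (0.2499 + 0.2451) / 0.0036
  = 7.8512 · 0.4950 / 0.0036
  = 1079.54
Round up → n = 1080 per group.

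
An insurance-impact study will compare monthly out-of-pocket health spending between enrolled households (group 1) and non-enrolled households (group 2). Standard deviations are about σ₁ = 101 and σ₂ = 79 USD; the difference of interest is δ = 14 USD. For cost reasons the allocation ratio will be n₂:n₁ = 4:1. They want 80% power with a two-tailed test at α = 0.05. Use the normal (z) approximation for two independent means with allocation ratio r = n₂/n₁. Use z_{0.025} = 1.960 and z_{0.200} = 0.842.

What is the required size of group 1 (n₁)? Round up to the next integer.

n₁ = (z_{α/2} + z_β)² · (σ₁² + σ₂²/r) / δ²
   = (1.960 + 0.842)² · (101² + 79²/4) / 14²
   = 7.8512 · (10201 + 1560.2) / 196
   = 7.8512 · 11761.2 / 196
   = 471.12
Round up → n₁ = 472; n₂ = r·n₁ = 4 × 472 = 1888.

n₁ = 472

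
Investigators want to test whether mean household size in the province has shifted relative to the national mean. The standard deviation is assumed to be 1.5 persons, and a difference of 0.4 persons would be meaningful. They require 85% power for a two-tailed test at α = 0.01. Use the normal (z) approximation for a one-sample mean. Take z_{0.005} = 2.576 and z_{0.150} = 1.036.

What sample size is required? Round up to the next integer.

n = (z_{α/2} + z_β)² · σ² / δ²
  = (2.576 + 1.036)² · 1.5² / 0.4²
  = 13.0465 · 2.25 / 0.16
  = 183.47
Round up → n = 184.

n = 184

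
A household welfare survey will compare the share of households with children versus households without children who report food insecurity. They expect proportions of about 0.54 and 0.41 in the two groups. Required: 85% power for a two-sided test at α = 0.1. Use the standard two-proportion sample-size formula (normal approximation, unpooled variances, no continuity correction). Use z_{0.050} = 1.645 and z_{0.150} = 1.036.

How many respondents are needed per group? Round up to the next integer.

n = (z_{α/2} + z_β)² · [p₁(1−p₁) + p₂(1−p₂)] / (p₁ − p₂)²
  = (1.645 + 1.036)² · (0.54·0.46 + 0.41·0.59) / (0.13)²
  = (2.681)² · (0.2484 + 0.2419) / 0.0169
  = 7.1878 · 0.4903 / 0.0169
  = 208.53
Round up → n = 209 per group.

n = 209 per group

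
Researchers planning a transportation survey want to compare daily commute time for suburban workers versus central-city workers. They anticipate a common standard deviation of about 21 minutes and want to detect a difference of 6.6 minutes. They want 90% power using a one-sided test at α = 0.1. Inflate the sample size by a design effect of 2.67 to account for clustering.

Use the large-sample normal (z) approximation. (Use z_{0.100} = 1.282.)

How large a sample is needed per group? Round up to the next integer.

n = 356 per group

n = (z_α + z_β)² · (σ₁² + σ₂²) / δ²
  = (1.282 + 1.282)² · (2·21² = 882) / 6.6²
  = 6.5741 · 882 / 43.56
  = 133.11
Design effect: 2.67 × 133.11 = 355.41.
Round up → n = 356 per group.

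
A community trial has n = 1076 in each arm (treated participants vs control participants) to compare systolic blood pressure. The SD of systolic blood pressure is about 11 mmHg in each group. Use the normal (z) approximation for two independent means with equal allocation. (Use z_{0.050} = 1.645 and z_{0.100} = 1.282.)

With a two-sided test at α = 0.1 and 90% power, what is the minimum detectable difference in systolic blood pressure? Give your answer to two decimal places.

δ = (z_{α/2} + z_β) · √((σ₁²+σ₂²)/n)
  = (1.645 + 1.282) · √(242/1076)
  = 2.927 · √0.22491
  = 2.927 · 0.4742
  = 1.3881

Minimum detectable difference ≈ 1.39 mmHg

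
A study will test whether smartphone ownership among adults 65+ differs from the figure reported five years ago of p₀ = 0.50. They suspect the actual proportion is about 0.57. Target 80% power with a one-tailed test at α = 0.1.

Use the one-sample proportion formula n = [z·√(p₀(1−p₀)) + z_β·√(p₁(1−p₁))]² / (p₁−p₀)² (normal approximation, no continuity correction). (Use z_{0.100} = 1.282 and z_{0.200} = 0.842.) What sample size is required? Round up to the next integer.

n = 229

n = [z_α·√(p₀q₀) + z_β·√(p₁q₁)]² / (p₁ − p₀)²
  = [1.282·√(0.50·0.50) + 0.842·√(0.57·0.43)]² / (0.07)²
  = [1.282·0.5000 + 0.842·0.4951]² / 0.0049
  = [1.0579]² / 0.0049
  = 228.38
Round up → n = 229.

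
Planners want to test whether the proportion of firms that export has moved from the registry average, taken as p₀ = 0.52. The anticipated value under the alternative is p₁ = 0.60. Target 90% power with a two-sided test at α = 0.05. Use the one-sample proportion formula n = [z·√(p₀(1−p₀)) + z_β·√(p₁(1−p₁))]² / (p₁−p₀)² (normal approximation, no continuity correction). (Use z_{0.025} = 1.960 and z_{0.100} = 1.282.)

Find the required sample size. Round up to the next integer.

n = 404

n = [z_{α/2}·√(p₀q₀) + z_β·√(p₁q₁)]² / (p₁ − p₀)²
  = [1.960·√(0.52·0.48) + 1.282·√(0.60·0.40)]² / (0.08)²
  = [1.960·0.4996 + 1.282·0.4899]² / 0.0064
  = [1.6073]² / 0.0064
  = 403.64
Round up → n = 404.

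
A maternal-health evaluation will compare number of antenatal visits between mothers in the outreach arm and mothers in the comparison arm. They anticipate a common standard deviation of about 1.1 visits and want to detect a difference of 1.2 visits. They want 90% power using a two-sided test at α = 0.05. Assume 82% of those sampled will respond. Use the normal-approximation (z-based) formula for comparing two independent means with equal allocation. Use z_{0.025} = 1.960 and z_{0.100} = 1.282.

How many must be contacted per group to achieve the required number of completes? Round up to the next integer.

n = 22 per group

n = (z_{α/2} + z_β)² · (σ₁² + σ₂²) / δ²
  = (1.960 + 1.282)² · (2·1.1² = 2.42) / 1.2²
  = 10.5106 · 2.42 / 1.44
  = 17.66
Adjust for 82% response: 17.66 / 0.82 = 21.54.
Round up → n = 22 per group.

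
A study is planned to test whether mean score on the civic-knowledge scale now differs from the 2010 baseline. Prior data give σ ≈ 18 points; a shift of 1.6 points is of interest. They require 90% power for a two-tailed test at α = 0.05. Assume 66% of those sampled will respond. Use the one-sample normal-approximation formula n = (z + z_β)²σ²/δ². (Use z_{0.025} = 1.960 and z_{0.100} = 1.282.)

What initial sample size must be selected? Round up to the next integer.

n = 2016

n = (z_{α/2} + z_β)² · σ² / δ²
  = (1.960 + 1.282)² · 18² / 1.6²
  = 10.5106 · 324 / 2.56
  = 1330.24
Adjust for 66% response: 1330.24 / 0.66 = 2015.52.
Round up → n = 2016.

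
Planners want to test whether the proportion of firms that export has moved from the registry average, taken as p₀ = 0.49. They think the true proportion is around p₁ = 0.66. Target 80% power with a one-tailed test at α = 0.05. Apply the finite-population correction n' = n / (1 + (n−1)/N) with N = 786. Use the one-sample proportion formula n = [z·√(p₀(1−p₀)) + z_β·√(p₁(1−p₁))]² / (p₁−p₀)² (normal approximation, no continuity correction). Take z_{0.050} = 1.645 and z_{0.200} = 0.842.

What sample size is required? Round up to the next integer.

n = [z_α·√(p₀q₀) + z_β·√(p₁q₁)]² / (p₁ − p₀)²
  = [1.645·√(0.49·0.51) + 0.842·√(0.66·0.34)]² / (0.17)²
  = [1.645·0.4999 + 0.842·0.4737]² / 0.0289
  = [1.2212]² / 0.0289
  = 51.60
Finite-population correction (N = 786): 51.60 / (1 + (51.60 − 1)/786) = 48.48.
Round up → n = 49.

n = 49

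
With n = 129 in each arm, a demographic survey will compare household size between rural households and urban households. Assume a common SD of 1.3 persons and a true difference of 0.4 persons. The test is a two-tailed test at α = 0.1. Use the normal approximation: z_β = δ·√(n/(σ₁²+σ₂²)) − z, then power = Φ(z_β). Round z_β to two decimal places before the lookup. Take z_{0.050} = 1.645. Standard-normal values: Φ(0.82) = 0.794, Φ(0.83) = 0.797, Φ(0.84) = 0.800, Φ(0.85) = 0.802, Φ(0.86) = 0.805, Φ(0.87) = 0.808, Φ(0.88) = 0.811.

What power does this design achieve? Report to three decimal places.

Power ≈ 0.797

z_β = δ·√(n/(σ₁²+σ₂²)) − z_{α/2}
    = 0.4 · √(129/3.38) − 1.645
    = 0.4 · 6.17784 − 1.645
    = 2.4711 − 1.645 = 0.8261 → 0.83
Power = Φ(0.83) = 0.797.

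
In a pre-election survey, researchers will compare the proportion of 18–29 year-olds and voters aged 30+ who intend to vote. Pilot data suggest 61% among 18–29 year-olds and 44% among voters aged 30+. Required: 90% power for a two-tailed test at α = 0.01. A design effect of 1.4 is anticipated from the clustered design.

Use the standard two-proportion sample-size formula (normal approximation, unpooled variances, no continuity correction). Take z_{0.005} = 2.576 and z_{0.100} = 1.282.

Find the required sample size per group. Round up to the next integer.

n = (z_{α/2} + z_β)² · [p₁(1−p₁) + p₂(1−p₂)] / (p₁ − p₂)²
  = (2.576 + 1.282)² · (0.61·0.39 + 0.44·0.56) / (0.17)²
  = (3.858)² · (0.2379 + 0.2464) / 0.0289
  = 14.8842 · 0.4843 / 0.0289
  = 249.43
Design effect: 1.4 × 249.43 = 349.20.
Round up → n = 350 per group.

n = 350 per group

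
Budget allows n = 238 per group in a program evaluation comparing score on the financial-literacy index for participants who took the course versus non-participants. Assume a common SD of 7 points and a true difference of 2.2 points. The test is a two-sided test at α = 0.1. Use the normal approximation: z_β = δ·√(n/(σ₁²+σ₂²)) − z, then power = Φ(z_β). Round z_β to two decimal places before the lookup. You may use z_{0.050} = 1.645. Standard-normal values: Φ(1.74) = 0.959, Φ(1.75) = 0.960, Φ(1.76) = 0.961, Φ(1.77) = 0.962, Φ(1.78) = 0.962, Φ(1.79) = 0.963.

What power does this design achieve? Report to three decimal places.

z_β = δ·√(n/(σ₁²+σ₂²)) − z_{α/2}
    = 2.2 · √(238/98) − 1.645
    = 2.2 · 1.55839 − 1.645
    = 3.4285 − 1.645 = 1.7835 → 1.78
Power = Φ(1.78) = 0.962.

Power ≈ 0.962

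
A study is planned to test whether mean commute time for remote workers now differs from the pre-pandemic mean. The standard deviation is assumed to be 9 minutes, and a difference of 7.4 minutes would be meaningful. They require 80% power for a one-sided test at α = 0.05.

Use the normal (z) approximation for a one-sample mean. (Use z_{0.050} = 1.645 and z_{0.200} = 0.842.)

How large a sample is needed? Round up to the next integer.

n = 10

n = (z_α + z_β)² · σ² / δ²
  = (1.645 + 0.842)² · 9² / 7.4²
  = 6.1852 · 81 / 54.76
  = 9.15
Round up → n = 10.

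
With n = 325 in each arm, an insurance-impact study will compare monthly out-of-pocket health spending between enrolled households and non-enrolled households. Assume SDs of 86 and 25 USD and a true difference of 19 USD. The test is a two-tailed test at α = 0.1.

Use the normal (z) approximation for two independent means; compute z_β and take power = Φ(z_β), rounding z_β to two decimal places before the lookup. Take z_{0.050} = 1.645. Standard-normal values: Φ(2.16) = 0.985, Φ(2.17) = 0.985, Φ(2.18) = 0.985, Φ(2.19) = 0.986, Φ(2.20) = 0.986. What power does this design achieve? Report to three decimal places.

Power ≈ 0.985

z_β = δ·√(n/(σ₁²+σ₂²)) − z_{α/2}
    = 19 · √(325/8021) − 1.645
    = 19 · 0.20129 − 1.645
    = 3.8246 − 1.645 = 2.1796 → 2.18
Power = Φ(2.18) = 0.985.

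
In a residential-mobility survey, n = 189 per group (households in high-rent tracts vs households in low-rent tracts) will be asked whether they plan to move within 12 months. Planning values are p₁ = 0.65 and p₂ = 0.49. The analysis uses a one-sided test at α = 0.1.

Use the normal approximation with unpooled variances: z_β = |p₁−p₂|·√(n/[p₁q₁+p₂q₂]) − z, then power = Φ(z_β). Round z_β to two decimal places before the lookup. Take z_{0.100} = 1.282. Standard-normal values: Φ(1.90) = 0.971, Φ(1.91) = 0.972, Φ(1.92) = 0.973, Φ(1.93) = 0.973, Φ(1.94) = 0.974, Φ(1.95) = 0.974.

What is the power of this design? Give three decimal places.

z_β = |p₁−p₂|·√(n/[p₁q₁+p₂q₂]) − z_α
    = 0.16 · √(189/0.4774) − 1.282
    = 0.16 · 19.8971 − 1.282
    = 3.1835 − 1.282 = 1.9015 → 1.90
Power = Φ(1.90) = 0.971.

Power ≈ 0.971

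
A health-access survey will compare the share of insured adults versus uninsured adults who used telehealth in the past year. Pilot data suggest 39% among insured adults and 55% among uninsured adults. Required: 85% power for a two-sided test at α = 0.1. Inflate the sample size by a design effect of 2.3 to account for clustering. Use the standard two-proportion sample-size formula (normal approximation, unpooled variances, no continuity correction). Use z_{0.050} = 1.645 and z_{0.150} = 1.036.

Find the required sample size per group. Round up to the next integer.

n = 314 per group

n = (z_{α/2} + z_β)² · [p₁(1−p₁) + p₂(1−p₂)] / (p₁ − p₂)²
  = (1.645 + 1.036)² · (0.39·0.61 + 0.55·0.45) / (-0.16)²
  = (2.681)² · (0.2379 + 0.2475) / 0.0256
  = 7.1878 · 0.4854 / 0.0256
  = 136.29
Design effect: 2.3 × 136.29 = 313.46.
Round up → n = 314 per group.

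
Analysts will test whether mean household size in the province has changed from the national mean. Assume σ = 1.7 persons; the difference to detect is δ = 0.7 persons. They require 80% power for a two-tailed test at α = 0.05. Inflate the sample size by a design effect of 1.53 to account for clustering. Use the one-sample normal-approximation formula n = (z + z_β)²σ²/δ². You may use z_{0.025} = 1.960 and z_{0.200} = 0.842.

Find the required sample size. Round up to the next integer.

n = 71

n = (z_{α/2} + z_β)² · σ² / δ²
  = (1.960 + 0.842)² · 1.7² / 0.7²
  = 7.8512 · 2.89 / 0.49
  = 46.31
Design effect: 1.53 × 46.31 = 70.85.
Round up → n = 71.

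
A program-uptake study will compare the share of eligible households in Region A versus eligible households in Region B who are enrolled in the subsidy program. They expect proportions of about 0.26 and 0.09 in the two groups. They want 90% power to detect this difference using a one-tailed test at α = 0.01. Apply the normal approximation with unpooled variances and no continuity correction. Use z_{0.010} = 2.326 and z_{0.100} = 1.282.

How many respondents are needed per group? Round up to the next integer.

n = 124 per group

n = (z_α + z_β)² · [p₁(1−p₁) + p₂(1−p₂)] / (p₁ − p₂)²
  = (2.326 + 1.282)² · (0.26·0.74 + 0.09·0.91) / (0.17)²
  = (3.608)² · (0.1924 + 0.0819) / 0.0289
  = 13.0177 · 0.2743 / 0.0289
  = 123.56
Round up → n = 124 per group.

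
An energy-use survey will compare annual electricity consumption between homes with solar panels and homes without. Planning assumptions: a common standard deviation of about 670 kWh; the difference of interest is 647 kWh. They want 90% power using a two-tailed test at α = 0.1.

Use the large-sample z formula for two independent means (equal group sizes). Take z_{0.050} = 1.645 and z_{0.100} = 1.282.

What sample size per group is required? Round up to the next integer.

n = 19 per group

n = (z_{α/2} + z_β)² · (σ₁² + σ₂²) / δ²
  = (1.645 + 1.282)² · (2·670² = 897800) / 647²
  = 8.5673 · 897800 / 418609
  = 18.37
Round up → n = 19 per group.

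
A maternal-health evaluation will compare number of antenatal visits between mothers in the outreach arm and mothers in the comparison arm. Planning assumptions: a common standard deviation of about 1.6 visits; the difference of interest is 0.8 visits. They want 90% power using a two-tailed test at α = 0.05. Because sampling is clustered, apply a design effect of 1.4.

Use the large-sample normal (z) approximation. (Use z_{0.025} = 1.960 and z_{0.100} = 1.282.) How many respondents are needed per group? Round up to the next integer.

n = 118 per group

n = (z_{α/2} + z_β)² · (σ₁² + σ₂²) / δ²
  = (1.960 + 1.282)² · (2·1.6² = 5.12) / 0.8²
  = 10.5106 · 5.12 / 0.64
  = 84.08
Design effect: 1.4 × 84.08 = 117.72.
Round up → n = 118 per group.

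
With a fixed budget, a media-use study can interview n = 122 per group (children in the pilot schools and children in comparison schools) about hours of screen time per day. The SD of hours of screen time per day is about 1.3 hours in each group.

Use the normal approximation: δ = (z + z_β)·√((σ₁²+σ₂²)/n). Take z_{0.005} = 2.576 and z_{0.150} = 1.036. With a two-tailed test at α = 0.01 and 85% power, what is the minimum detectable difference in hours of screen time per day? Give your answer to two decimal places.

Minimum detectable difference ≈ 0.60 hours

δ = (z_{α/2} + z_β) · √((σ₁²+σ₂²)/n)
  = (2.576 + 1.036) · √(3.38/122)
  = 3.612 · √0.0277
  = 3.612 · 0.1664
  = 0.6012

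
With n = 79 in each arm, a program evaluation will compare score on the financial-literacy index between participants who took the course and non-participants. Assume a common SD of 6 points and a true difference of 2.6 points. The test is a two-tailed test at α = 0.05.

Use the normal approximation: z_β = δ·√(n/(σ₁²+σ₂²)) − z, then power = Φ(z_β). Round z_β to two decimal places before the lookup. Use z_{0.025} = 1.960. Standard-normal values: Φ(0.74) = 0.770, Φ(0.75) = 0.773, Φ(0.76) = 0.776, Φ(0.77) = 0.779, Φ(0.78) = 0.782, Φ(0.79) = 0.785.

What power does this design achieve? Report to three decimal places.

z_β = δ·√(n/(σ₁²+σ₂²)) − z_{α/2}
    = 2.6 · √(79/72) − 1.960
    = 2.6 · 1.04748 − 1.960
    = 2.7235 − 1.960 = 0.7635 → 0.76
Power = Φ(0.76) = 0.776.

Power ≈ 0.776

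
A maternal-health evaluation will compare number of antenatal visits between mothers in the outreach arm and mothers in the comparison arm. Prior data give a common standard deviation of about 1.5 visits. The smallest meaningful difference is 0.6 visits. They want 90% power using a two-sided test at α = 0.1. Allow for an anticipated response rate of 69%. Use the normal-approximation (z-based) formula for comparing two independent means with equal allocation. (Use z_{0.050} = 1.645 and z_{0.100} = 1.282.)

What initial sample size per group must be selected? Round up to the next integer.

n = (z_{α/2} + z_β)² · (σ₁² + σ₂²) / δ²
  = (1.645 + 1.282)² · (2·1.5² = 4.5) / 0.6²
  = 8.5673 · 4.5 / 0.36
  = 107.09
Adjust for 69% response: 107.09 / 0.69 = 155.21.
Round up → n = 156 per group.

n = 156 per group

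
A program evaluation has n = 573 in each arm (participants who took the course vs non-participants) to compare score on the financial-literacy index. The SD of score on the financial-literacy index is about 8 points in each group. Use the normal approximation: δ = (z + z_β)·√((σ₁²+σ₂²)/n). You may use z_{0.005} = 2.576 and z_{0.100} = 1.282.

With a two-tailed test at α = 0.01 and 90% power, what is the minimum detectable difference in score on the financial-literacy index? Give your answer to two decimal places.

δ = (z_{α/2} + z_β) · √((σ₁²+σ₂²)/n)
  = (2.576 + 1.282) · √(128/573)
  = 3.858 · √0.22339
  = 3.858 · 0.4726
  = 1.8234

Minimum detectable difference ≈ 1.82 points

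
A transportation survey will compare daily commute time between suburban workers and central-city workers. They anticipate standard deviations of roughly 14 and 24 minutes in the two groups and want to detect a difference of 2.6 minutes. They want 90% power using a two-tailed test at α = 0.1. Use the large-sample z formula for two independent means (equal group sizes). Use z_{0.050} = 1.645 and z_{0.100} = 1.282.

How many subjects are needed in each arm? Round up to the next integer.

n = 979 per group

n = (z_{α/2} + z_β)² · (σ₁² + σ₂²) / δ²
  = (1.645 + 1.282)² · (14² + 24² = 772) / 2.6²
  = 8.5673 · 772 / 6.76
  = 978.40
Round up → n = 979 per group.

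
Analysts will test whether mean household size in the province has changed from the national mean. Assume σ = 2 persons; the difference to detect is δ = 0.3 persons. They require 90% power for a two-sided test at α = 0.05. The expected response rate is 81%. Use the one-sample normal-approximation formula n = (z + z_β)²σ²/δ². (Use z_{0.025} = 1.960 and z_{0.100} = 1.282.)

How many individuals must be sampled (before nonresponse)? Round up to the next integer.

n = (z_{α/2} + z_β)² · σ² / δ²
  = (1.960 + 1.282)² · 2² / 0.3²
  = 10.5106 · 4 / 0.09
  = 467.14
Adjust for 81% response: 467.14 / 0.81 = 576.71.
Round up → n = 577.

n = 577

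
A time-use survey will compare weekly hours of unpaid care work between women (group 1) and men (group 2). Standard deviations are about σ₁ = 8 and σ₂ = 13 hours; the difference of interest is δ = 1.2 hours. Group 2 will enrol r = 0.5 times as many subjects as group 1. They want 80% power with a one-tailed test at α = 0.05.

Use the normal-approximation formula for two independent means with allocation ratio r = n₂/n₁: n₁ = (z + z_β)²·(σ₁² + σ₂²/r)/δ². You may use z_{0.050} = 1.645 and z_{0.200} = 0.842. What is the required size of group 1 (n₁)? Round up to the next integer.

n₁ = 1727

n₁ = (z_α + z_β)² · (σ₁² + σ₂²/r) / δ²
   = (1.645 + 0.842)² · (8² + 13²/0.5) / 1.2²
   = 6.1852 · (64 + 338) / 1.44
   = 6.1852 · 402 / 1.44
   = 1726.69
Round up → n₁ = 1727; n₂ = r·n₁ = 0.5 × 1727 = 864.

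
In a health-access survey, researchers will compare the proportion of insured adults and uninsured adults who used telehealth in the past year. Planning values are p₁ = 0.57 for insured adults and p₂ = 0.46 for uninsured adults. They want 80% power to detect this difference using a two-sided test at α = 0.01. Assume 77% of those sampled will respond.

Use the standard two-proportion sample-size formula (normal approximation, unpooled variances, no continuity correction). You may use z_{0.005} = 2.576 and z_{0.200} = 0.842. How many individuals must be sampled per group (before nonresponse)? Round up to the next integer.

n = (z_{α/2} + z_β)² · [p₁(1−p₁) + p₂(1−p₂)] / (p₁ − p₂)²
  = (2.576 + 0.842)² · (0.57·0.43 + 0.46·0.54) / (0.11)²
  = (3.418)² · (0.2451 + 0.2484) / 0.0121
  = 11.6827 · 0.4935 / 0.0121
  = 476.48
Adjust for 77% response: 476.48 / 0.77 = 618.81.
Round up → n = 619 per group.

n = 619 per group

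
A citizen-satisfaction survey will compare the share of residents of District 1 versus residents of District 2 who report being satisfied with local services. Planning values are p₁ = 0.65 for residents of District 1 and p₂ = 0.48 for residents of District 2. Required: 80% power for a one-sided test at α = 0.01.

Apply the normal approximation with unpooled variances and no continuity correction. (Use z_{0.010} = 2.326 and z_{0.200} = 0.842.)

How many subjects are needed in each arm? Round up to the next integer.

n = 166 per group

n = (z_α + z_β)² · [p₁(1−p₁) + p₂(1−p₂)] / (p₁ − p₂)²
  = (2.326 + 0.842)² · (0.65·0.35 + 0.48·0.52) / (0.17)²
  = (3.168)² · (0.2275 + 0.2496) / 0.0289
  = 10.0362 · 0.4771 / 0.0289
  = 165.68
Round up → n = 166 per group.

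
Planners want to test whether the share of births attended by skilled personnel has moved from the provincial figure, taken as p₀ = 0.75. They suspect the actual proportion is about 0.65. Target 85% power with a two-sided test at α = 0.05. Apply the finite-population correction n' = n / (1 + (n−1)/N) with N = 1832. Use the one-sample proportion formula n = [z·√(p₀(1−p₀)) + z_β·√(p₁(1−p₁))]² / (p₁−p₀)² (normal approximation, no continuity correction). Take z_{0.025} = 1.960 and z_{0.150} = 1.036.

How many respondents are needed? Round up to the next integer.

n = 165

n = [z_{α/2}·√(p₀q₀) + z_β·√(p₁q₁)]² / (p₁ − p₀)²
  = [1.960·√(0.75·0.25) + 1.036·√(0.65·0.35)]² / (-0.10)²
  = [1.960·0.4330 + 1.036·0.4770]² / 0.0100
  = [1.3428]² / 0.0100
  = 180.32
Finite-population correction (N = 1832): 180.32 / (1 + (180.32 − 1)/1832) = 164.25.
Round up → n = 165.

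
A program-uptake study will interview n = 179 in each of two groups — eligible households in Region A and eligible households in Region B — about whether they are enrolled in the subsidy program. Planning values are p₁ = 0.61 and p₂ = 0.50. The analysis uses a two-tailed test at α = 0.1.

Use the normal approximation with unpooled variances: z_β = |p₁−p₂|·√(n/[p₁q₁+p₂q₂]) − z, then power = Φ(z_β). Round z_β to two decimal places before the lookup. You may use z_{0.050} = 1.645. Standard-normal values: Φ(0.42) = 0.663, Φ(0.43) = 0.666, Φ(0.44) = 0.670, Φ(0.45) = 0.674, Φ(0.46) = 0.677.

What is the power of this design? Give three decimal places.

Power ≈ 0.677

z_β = |p₁−p₂|·√(n/[p₁q₁+p₂q₂]) − z_{α/2}
    = 0.11 · √(179/0.4879) − 1.645
    = 0.11 · 19.1541 − 1.645
    = 2.1069 − 1.645 = 0.4619 → 0.46
Power = Φ(0.46) = 0.677.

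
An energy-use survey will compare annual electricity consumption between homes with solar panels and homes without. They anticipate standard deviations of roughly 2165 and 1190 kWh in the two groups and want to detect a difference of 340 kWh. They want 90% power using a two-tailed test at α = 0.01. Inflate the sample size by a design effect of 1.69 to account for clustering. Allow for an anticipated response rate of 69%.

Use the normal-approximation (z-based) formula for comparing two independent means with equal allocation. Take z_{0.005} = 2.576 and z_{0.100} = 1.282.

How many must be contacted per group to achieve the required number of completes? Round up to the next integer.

n = 1925 per group

n = (z_{α/2} + z_β)² · (σ₁² + σ₂²) / δ²
  = (2.576 + 1.282)² · (2165² + 1190² = 6103325) / 340²
  = 14.8842 · 6103325 / 115600
  = 785.84
Design effect: 1.69 × 785.84 = 1328.07.
Adjust for 69% response: 1328.07 / 0.69 = 1924.73.
Round up → n = 1925 per group.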